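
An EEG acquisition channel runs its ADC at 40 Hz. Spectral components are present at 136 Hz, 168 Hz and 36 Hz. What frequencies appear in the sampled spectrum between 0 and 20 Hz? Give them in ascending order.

fs/2 = 20 Hz.
136 Hz mod fs = 16 Hz.
16 Hz ≤ fs/2 = 20 Hz, appears at 16 Hz.
168 Hz mod fs = 8 Hz.
8 Hz ≤ fs/2 = 20 Hz, appears at 8 Hz.
36 Hz > fs/2 = 20 Hz, folds to fs − 36 Hz = 4 Hz.
Distinct values: {4 Hz, 8 Hz, 16 Hz}.

4 Hz, 8 Hz, 16 Hz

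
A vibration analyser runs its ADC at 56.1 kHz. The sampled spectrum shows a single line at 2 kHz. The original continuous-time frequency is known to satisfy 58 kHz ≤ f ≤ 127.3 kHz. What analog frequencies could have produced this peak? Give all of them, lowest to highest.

58.1 kHz, 110.2 kHz, 114.2 kHz

Frequencies that alias to 2 kHz are k·fs ± 2 kHz for integer k ≥ 0.
k=0: 2 kHz.
k=1: 54.1 kHz, 58.1 kHz.
k=2: 110.2 kHz, 114.2 kHz.
k=3: 166.3 kHz, 170.3 kHz.
Within [58 kHz, 127.3 kHz]: 58.1 kHz, 110.2 kHz, 114.2 kHz.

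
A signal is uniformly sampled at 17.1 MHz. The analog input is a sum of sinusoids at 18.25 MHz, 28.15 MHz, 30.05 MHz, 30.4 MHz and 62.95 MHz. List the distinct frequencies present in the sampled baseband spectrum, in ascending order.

1.15 MHz, 3.8 MHz, 4.15 MHz, 5.45 MHz, 6.05 MHz

fs/2 = 8.55 MHz.
18.25 MHz mod fs = 1.15 MHz.
1.15 MHz ≤ fs/2 = 8.55 MHz, appears at 1.15 MHz.
28.15 MHz mod fs = 11.05 MHz.
11.05 MHz > fs/2 = 8.55 MHz, folds to fs − 11.05 MHz = 6.05 MHz.
30.05 MHz mod fs = 12.95 MHz.
12.95 MHz > fs/2 = 8.55 MHz, folds to fs − 12.95 MHz = 4.15 MHz.
30.4 MHz mod fs = 13.3 MHz.
13.3 MHz > fs/2 = 8.55 MHz, folds to fs − 13.3 MHz = 3.8 MHz.
62.95 MHz mod fs = 11.65 MHz.
11.65 MHz > fs/2 = 8.55 MHz, folds to fs − 11.65 MHz = 5.45 MHz.
Distinct values: {1.15 MHz, 3.8 MHz, 4.15 MHz, 5.45 MHz, 6.05 MHz}.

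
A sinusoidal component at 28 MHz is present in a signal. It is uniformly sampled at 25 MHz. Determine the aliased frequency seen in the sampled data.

28 MHz mod fs = 3 MHz.
3 MHz ≤ fs/2 = 12.5 MHz, appears at 3 MHz.

3 MHz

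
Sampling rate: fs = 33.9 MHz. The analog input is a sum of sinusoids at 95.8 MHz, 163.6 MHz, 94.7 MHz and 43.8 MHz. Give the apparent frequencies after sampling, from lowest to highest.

5.9 MHz, 7 MHz, 9.9 MHz

fs/2 = 16.95 MHz.
95.8 MHz mod fs = 28 MHz.
28 MHz > fs/2 = 16.95 MHz, folds to fs − 28 MHz = 5.9 MHz.
163.6 MHz mod fs = 28 MHz.
28 MHz > fs/2 = 16.95 MHz, folds to fs − 28 MHz = 5.9 MHz.
94.7 MHz mod fs = 26.9 MHz.
26.9 MHz > fs/2 = 16.95 MHz, folds to fs − 26.9 MHz = 7 MHz.
43.8 MHz mod fs = 9.9 MHz.
9.9 MHz ≤ fs/2 = 16.95 MHz, appears at 9.9 MHz.
Distinct values: {5.9 MHz, 7 MHz, 9.9 MHz}.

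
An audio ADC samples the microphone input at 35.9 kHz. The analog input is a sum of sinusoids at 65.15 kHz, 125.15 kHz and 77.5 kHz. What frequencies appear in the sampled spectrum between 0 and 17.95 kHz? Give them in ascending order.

5.7 kHz, 6.65 kHz, 17.45 kHz

fs/2 = 17.95 kHz.
65.15 kHz mod fs = 29.25 kHz.
29.25 kHz > fs/2 = 17.95 kHz, folds to fs − 29.25 kHz = 6.65 kHz.
125.15 kHz mod fs = 17.45 kHz.
17.45 kHz ≤ fs/2 = 17.95 kHz, appears at 17.45 kHz.
77.5 kHz mod fs = 5.7 kHz.
5.7 kHz ≤ fs/2 = 17.95 kHz, appears at 5.7 kHz.
Distinct values: {5.7 kHz, 6.65 kHz, 17.45 kHz}.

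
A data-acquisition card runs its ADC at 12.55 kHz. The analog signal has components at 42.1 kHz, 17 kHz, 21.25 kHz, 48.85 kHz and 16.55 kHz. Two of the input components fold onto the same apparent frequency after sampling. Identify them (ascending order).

fs/2 = 6.275 kHz.
42.1 kHz mod fs = 4.45 kHz.
4.45 kHz ≤ fs/2 = 6.275 kHz, appears at 4.45 kHz.
17 kHz mod fs = 4.45 kHz.
4.45 kHz ≤ fs/2 = 6.275 kHz, appears at 4.45 kHz.
21.25 kHz mod fs = 8.7 kHz.
8.7 kHz > fs/2 = 6.275 kHz, folds to fs − 8.7 kHz = 3.85 kHz.
48.85 kHz mod fs = 11.2 kHz.
11.2 kHz > fs/2 = 6.275 kHz, folds to fs − 11.2 kHz = 1.35 kHz.
16.55 kHz mod fs = 4 kHz.
4 kHz ≤ fs/2 = 6.275 kHz, appears at 4 kHz.
17 kHz and 42.1 kHz both map to 4.45 kHz.

17 kHz, 42.1 kHz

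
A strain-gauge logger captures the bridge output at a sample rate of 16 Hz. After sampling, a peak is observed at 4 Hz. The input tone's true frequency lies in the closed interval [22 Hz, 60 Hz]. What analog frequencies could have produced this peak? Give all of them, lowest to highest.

28 Hz, 36 Hz, 44 Hz, 52 Hz, 60 Hz

Frequencies that alias to 4 Hz are k·fs ± 4 Hz for integer k ≥ 0.
k=0: 4 Hz.
k=1: 12 Hz, 20 Hz.
k=2: 28 Hz, 36 Hz.
k=3: 44 Hz, 52 Hz.
k=4: 60 Hz, 68 Hz.
k=5: 76 Hz, 84 Hz.
Within [22 Hz, 60 Hz]: 28 Hz, 36 Hz, 44 Hz, 52 Hz, 60 Hz.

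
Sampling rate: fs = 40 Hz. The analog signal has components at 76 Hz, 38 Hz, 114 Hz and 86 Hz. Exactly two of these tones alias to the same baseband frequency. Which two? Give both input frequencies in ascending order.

fs/2 = 20 Hz.
76 Hz mod fs = 36 Hz.
36 Hz > fs/2 = 20 Hz, folds to fs − 36 Hz = 4 Hz.
38 Hz > fs/2 = 20 Hz, folds to fs − 38 Hz = 2 Hz.
114 Hz mod fs = 34 Hz.
34 Hz > fs/2 = 20 Hz, folds to fs − 34 Hz = 6 Hz.
86 Hz mod fs = 6 Hz.
6 Hz ≤ fs/2 = 20 Hz, appears at 6 Hz.
86 Hz and 114 Hz both map to 6 Hz.

86 Hz, 114 Hz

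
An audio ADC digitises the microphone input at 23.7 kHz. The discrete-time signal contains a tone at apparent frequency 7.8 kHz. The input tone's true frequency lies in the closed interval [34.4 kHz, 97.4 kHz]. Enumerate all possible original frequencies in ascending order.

39.6 kHz, 55.2 kHz, 63.3 kHz, 78.9 kHz, 87 kHz

Frequencies that alias to 7.8 kHz are k·fs ± 7.8 kHz for integer k ≥ 0.
k=0: 7.8 kHz.
k=1: 15.9 kHz, 31.5 kHz.
k=2: 39.6 kHz, 55.2 kHz.
k=3: 63.3 kHz, 78.9 kHz.
k=4: 87 kHz, 102.6 kHz.
k=5: 110.7 kHz, 126.3 kHz.
Within [34.4 kHz, 97.4 kHz]: 39.6 kHz, 55.2 kHz, 63.3 kHz, 78.9 kHz, 87 kHz.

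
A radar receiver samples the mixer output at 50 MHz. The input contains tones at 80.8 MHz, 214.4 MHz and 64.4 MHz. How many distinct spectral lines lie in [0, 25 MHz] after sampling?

2

fs/2 = 25 MHz.
80.8 MHz mod fs = 30.8 MHz.
30.8 MHz > fs/2 = 25 MHz, folds to fs − 30.8 MHz = 19.2 MHz.
214.4 MHz mod fs = 14.4 MHz.
14.4 MHz ≤ fs/2 = 25 MHz, appears at 14.4 MHz.
64.4 MHz mod fs = 14.4 MHz.
14.4 MHz ≤ fs/2 = 25 MHz, appears at 14.4 MHz.
Distinct values: {14.4 MHz, 19.2 MHz} → 2.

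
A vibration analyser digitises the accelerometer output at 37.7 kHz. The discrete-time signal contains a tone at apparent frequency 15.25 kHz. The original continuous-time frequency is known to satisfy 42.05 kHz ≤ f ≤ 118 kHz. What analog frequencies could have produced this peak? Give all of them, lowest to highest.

52.95 kHz, 60.15 kHz, 90.65 kHz, 97.85 kHz

Frequencies that alias to 15.25 kHz are k·fs ± 15.25 kHz for integer k ≥ 0.
k=0: 15.25 kHz.
k=1: 22.45 kHz, 52.95 kHz.
k=2: 60.15 kHz, 90.65 kHz.
k=3: 97.85 kHz, 128.35 kHz.
k=4: 135.55 kHz, 166.05 kHz.
Within [42.05 kHz, 118 kHz]: 52.95 kHz, 60.15 kHz, 90.65 kHz, 97.85 kHz.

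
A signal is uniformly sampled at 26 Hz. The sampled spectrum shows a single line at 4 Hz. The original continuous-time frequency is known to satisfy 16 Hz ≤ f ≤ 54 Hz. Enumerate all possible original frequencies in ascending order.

Frequencies that alias to 4 Hz are k·fs ± 4 Hz for integer k ≥ 0.
k=0: 4 Hz.
k=1: 22 Hz, 30 Hz.
k=2: 48 Hz, 56 Hz.
k=3: 74 Hz, 82 Hz.
Within [16 Hz, 54 Hz]: 22 Hz, 30 Hz, 48 Hz.

22 Hz, 30 Hz, 48 Hz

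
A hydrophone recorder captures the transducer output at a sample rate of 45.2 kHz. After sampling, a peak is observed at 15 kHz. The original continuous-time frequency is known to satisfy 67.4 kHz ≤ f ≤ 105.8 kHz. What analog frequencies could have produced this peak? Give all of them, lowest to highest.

Frequencies that alias to 15 kHz are k·fs ± 15 kHz for integer k ≥ 0.
k=0: 15 kHz.
k=1: 30.2 kHz, 60.2 kHz.
k=2: 75.4 kHz, 105.4 kHz.
k=3: 120.6 kHz, 150.6 kHz.
Within [67.4 kHz, 105.8 kHz]: 75.4 kHz, 105.4 kHz.

75.4 kHz, 105.4 kHz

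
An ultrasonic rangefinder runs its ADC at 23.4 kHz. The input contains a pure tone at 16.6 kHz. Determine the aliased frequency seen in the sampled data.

6.8 kHz

16.6 kHz > fs/2 = 11.7 kHz, folds to fs − 16.6 kHz = 6.8 kHz.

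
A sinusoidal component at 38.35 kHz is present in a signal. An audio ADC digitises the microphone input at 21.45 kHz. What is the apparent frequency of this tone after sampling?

38.35 kHz mod fs = 16.9 kHz.
16.9 kHz > fs/2 = 10.725 kHz, folds to fs − 16.9 kHz = 4.55 kHz.

4.55 kHz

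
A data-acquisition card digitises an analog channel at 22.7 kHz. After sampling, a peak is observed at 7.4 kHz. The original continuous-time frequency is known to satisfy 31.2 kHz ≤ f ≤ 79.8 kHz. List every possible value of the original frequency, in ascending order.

Frequencies that alias to 7.4 kHz are k·fs ± 7.4 kHz for integer k ≥ 0.
k=0: 7.4 kHz.
k=1: 15.3 kHz, 30.1 kHz.
k=2: 38 kHz, 52.8 kHz.
k=3: 60.7 kHz, 75.5 kHz.
k=4: 83.4 kHz, 98.2 kHz.
Within [31.2 kHz, 79.8 kHz]: 38 kHz, 52.8 kHz, 60.7 kHz, 75.5 kHz.

38 kHz, 52.8 kHz, 60.7 kHz, 75.5 kHz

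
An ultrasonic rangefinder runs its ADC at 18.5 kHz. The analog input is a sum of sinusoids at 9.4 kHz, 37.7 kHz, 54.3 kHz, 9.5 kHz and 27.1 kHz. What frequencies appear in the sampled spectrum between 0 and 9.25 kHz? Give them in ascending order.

0.7 kHz, 1.2 kHz, 8.6 kHz, 9 kHz, 9.1 kHz

fs/2 = 9.25 kHz.
9.4 kHz > fs/2 = 9.25 kHz, folds to fs − 9.4 kHz = 9.1 kHz.
37.7 kHz mod fs = 0.7 kHz.
0.7 kHz ≤ fs/2 = 9.25 kHz, appears at 0.7 kHz.
54.3 kHz mod fs = 17.3 kHz.
17.3 kHz > fs/2 = 9.25 kHz, folds to fs − 17.3 kHz = 1.2 kHz.
9.5 kHz > fs/2 = 9.25 kHz, folds to fs − 9.5 kHz = 9 kHz.
27.1 kHz mod fs = 8.6 kHz.
8.6 kHz ≤ fs/2 = 9.25 kHz, appears at 8.6 kHz.
Distinct values: {0.7 kHz, 1.2 kHz, 8.6 kHz, 9 kHz, 9.1 kHz}.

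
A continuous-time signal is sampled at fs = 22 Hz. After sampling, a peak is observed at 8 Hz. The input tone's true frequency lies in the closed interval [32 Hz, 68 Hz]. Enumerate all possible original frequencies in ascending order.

36 Hz, 52 Hz, 58 Hz

Frequencies that alias to 8 Hz are k·fs ± 8 Hz for integer k ≥ 0.
k=0: 8 Hz.
k=1: 14 Hz, 30 Hz.
k=2: 36 Hz, 52 Hz.
k=3: 58 Hz, 74 Hz.
k=4: 80 Hz, 96 Hz.
Within [32 Hz, 68 Hz]: 36 Hz, 52 Hz, 58 Hz.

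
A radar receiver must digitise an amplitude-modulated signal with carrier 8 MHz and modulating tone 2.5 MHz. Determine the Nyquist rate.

AM sidebands sit at fc ± fm = 5.5 MHz and 10.5 MHz.
Highest-frequency component: 10.5 MHz.
Nyquist rate = 2 × 10.5 MHz = 21 MHz.

21 MHz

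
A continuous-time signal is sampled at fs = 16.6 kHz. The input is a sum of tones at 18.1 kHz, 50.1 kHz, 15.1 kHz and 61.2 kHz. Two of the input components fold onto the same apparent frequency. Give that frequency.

fs/2 = 8.3 kHz.
18.1 kHz mod fs = 1.5 kHz.
1.5 kHz ≤ fs/2 = 8.3 kHz, appears at 1.5 kHz.
50.1 kHz mod fs = 0.3 kHz.
0.3 kHz ≤ fs/2 = 8.3 kHz, appears at 0.3 kHz.
15.1 kHz > fs/2 = 8.3 kHz, folds to fs − 15.1 kHz = 1.5 kHz.
61.2 kHz mod fs = 11.4 kHz.
11.4 kHz > fs/2 = 8.3 kHz, folds to fs − 11.4 kHz = 5.2 kHz.
15.1 kHz and 18.1 kHz both map to 1.5 kHz.

1.5 kHz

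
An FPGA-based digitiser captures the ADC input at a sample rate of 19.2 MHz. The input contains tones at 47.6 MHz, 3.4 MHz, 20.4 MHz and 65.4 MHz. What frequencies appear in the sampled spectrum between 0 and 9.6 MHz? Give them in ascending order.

1.2 MHz, 3.4 MHz, 7.8 MHz, 9.2 MHz

fs/2 = 9.6 MHz.
47.6 MHz mod fs = 9.2 MHz.
9.2 MHz ≤ fs/2 = 9.6 MHz, appears at 9.2 MHz.
3.4 MHz ≤ fs/2 = 9.6 MHz, passes unchanged.
20.4 MHz mod fs = 1.2 MHz.
1.2 MHz ≤ fs/2 = 9.6 MHz, appears at 1.2 MHz.
65.4 MHz mod fs = 7.8 MHz.
7.8 MHz ≤ fs/2 = 9.6 MHz, appears at 7.8 MHz.
Distinct values: {1.2 MHz, 3.4 MHz, 7.8 MHz, 9.2 MHz}.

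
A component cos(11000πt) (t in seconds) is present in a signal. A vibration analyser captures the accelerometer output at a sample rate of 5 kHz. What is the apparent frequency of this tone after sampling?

0.5 kHz

ω = 11000π rad/s → f = ω/(2π) = 5500 Hz = 5.5 kHz.
5.5 kHz mod fs = 0.5 kHz.
0.5 kHz ≤ fs/2 = 2.5 kHz, appears at 0.5 kHz.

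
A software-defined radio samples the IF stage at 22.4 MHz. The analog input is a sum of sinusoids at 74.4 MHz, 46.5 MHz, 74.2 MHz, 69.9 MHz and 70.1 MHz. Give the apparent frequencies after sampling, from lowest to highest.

fs/2 = 11.2 MHz.
74.4 MHz mod fs = 7.2 MHz.
7.2 MHz ≤ fs/2 = 11.2 MHz, appears at 7.2 MHz.
46.5 MHz mod fs = 1.7 MHz.
1.7 MHz ≤ fs/2 = 11.2 MHz, appears at 1.7 MHz.
74.2 MHz mod fs = 7 MHz.
7 MHz ≤ fs/2 = 11.2 MHz, appears at 7 MHz.
69.9 MHz mod fs = 2.7 MHz.
2.7 MHz ≤ fs/2 = 11.2 MHz, appears at 2.7 MHz.
70.1 MHz mod fs = 2.9 MHz.
2.9 MHz ≤ fs/2 = 11.2 MHz, appears at 2.9 MHz.
Distinct values: {1.7 MHz, 2.7 MHz, 2.9 MHz, 7 MHz, 7.2 MHz}.

1.7 MHz, 2.7 MHz, 2.9 MHz, 7 MHz, 7.2 MHz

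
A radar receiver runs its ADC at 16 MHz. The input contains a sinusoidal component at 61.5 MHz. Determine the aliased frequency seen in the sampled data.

2.5 MHz

61.5 MHz mod fs = 13.5 MHz.
13.5 MHz > fs/2 = 8 MHz, folds to fs − 13.5 MHz = 2.5 MHz.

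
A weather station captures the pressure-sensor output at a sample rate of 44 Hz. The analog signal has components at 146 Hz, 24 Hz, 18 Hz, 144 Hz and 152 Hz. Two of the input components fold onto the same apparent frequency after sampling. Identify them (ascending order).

fs/2 = 22 Hz.
146 Hz mod fs = 14 Hz.
14 Hz ≤ fs/2 = 22 Hz, appears at 14 Hz.
24 Hz > fs/2 = 22 Hz, folds to fs − 24 Hz = 20 Hz.
18 Hz ≤ fs/2 = 22 Hz, passes unchanged.
144 Hz mod fs = 12 Hz.
12 Hz ≤ fs/2 = 22 Hz, appears at 12 Hz.
152 Hz mod fs = 20 Hz.
20 Hz ≤ fs/2 = 22 Hz, appears at 20 Hz.
24 Hz and 152 Hz both map to 20 Hz.

24 Hz, 152 Hz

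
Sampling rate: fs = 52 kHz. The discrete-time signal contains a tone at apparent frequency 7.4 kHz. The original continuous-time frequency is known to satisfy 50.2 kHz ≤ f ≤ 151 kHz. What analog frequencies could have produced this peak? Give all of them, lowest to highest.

Frequencies that alias to 7.4 kHz are k·fs ± 7.4 kHz for integer k ≥ 0.
k=0: 7.4 kHz.
k=1: 44.6 kHz, 59.4 kHz.
k=2: 96.6 kHz, 111.4 kHz.
k=3: 148.6 kHz, 163.4 kHz.
k=4: 200.6 kHz, 215.4 kHz.
Within [50.2 kHz, 151 kHz]: 59.4 kHz, 96.6 kHz, 111.4 kHz, 148.6 kHz.

59.4 kHz, 96.6 kHz, 111.4 kHz, 148.6 kHz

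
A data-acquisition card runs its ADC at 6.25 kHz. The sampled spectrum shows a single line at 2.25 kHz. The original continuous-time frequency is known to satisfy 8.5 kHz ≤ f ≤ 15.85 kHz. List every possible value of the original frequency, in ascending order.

Frequencies that alias to 2.25 kHz are k·fs ± 2.25 kHz for integer k ≥ 0.
k=0: 2.25 kHz.
k=1: 4 kHz, 8.5 kHz.
k=2: 10.25 kHz, 14.75 kHz.
k=3: 16.5 kHz, 21 kHz.
Within [8.5 kHz, 15.85 kHz]: 8.5 kHz, 10.25 kHz, 14.75 kHz.

8.5 kHz, 10.25 kHz, 14.75 kHz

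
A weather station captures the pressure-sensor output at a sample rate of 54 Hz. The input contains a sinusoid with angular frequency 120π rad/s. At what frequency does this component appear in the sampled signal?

6 Hz

ω = 120π rad/s → f = ω/(2π) = 60 Hz.
60 Hz mod fs = 6 Hz.
6 Hz ≤ fs/2 = 27 Hz, appears at 6 Hz.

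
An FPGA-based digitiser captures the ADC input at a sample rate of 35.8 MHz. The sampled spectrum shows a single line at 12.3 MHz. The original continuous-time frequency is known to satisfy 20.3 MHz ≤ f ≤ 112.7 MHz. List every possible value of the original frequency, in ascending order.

Frequencies that alias to 12.3 MHz are k·fs ± 12.3 MHz for integer k ≥ 0.
k=0: 12.3 MHz.
k=1: 23.5 MHz, 48.1 MHz.
k=2: 59.3 MHz, 83.9 MHz.
k=3: 95.1 MHz, 119.7 MHz.
k=4: 130.9 MHz, 155.5 MHz.
Within [20.3 MHz, 112.7 MHz]: 23.5 MHz, 48.1 MHz, 59.3 MHz, 83.9 MHz, 95.1 MHz.

23.5 MHz, 48.1 MHz, 59.3 MHz, 83.9 MHz, 95.1 MHz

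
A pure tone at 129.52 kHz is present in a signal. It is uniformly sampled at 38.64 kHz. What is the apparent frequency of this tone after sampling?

129.52 kHz mod fs = 13.6 kHz.
13.6 kHz ≤ fs/2 = 19.32 kHz, appears at 13.6 kHz.

13.6 kHz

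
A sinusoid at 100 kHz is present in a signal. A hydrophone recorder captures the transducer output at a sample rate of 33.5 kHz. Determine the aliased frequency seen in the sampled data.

100 kHz mod fs = 33 kHz.
33 kHz > fs/2 = 16.75 kHz, folds to fs − 33 kHz = 0.5 kHz.

0.5 kHz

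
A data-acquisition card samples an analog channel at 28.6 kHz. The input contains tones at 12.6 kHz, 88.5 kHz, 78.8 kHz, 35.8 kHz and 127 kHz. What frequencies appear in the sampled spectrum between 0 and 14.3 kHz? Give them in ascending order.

2.7 kHz, 7 kHz, 7.2 kHz, 12.6 kHz

fs/2 = 14.3 kHz.
12.6 kHz ≤ fs/2 = 14.3 kHz, passes unchanged.
88.5 kHz mod fs = 2.7 kHz.
2.7 kHz ≤ fs/2 = 14.3 kHz, appears at 2.7 kHz.
78.8 kHz mod fs = 21.6 kHz.
21.6 kHz > fs/2 = 14.3 kHz, folds to fs − 21.6 kHz = 7 kHz.
35.8 kHz mod fs = 7.2 kHz.
7.2 kHz ≤ fs/2 = 14.3 kHz, appears at 7.2 kHz.
127 kHz mod fs = 12.6 kHz.
12.6 kHz ≤ fs/2 = 14.3 kHz, appears at 12.6 kHz.
Distinct values: {2.7 kHz, 7 kHz, 7.2 kHz, 12.6 kHz}.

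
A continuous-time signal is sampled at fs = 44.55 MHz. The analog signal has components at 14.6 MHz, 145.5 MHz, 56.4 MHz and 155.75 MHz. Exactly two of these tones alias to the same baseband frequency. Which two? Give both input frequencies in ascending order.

fs/2 = 22.275 MHz.
14.6 MHz ≤ fs/2 = 22.275 MHz, passes unchanged.
145.5 MHz mod fs = 11.85 MHz.
11.85 MHz ≤ fs/2 = 22.275 MHz, appears at 11.85 MHz.
56.4 MHz mod fs = 11.85 MHz.
11.85 MHz ≤ fs/2 = 22.275 MHz, appears at 11.85 MHz.
155.75 MHz mod fs = 22.1 MHz.
22.1 MHz ≤ fs/2 = 22.275 MHz, appears at 22.1 MHz.
56.4 MHz and 145.5 MHz both map to 11.85 MHz.

56.4 MHz, 145.5 MHz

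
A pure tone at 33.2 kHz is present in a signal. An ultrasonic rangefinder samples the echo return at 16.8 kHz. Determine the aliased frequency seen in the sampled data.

33.2 kHz mod fs = 16.4 kHz.
16.4 kHz > fs/2 = 8.4 kHz, folds to fs − 16.4 kHz = 0.4 kHz.

0.4 kHz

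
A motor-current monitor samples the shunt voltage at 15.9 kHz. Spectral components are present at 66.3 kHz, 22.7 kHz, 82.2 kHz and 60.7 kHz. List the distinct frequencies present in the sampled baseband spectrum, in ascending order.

fs/2 = 7.95 kHz.
66.3 kHz mod fs = 2.7 kHz.
2.7 kHz ≤ fs/2 = 7.95 kHz, appears at 2.7 kHz.
22.7 kHz mod fs = 6.8 kHz.
6.8 kHz ≤ fs/2 = 7.95 kHz, appears at 6.8 kHz.
82.2 kHz mod fs = 2.7 kHz.
2.7 kHz ≤ fs/2 = 7.95 kHz, appears at 2.7 kHz.
60.7 kHz mod fs = 13 kHz.
13 kHz > fs/2 = 7.95 kHz, folds to fs − 13 kHz = 2.9 kHz.
Distinct values: {2.7 kHz, 2.9 kHz, 6.8 kHz}.

2.7 kHz, 2.9 kHz, 6.8 kHz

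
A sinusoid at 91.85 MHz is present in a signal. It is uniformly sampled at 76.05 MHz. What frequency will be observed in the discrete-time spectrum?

91.85 MHz mod fs = 15.8 MHz.
15.8 MHz ≤ fs/2 = 38.025 MHz, appears at 15.8 MHz.

15.8 MHz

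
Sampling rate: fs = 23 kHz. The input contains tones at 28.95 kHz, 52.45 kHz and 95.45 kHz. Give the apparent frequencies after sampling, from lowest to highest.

fs/2 = 11.5 kHz.
28.95 kHz mod fs = 5.95 kHz.
5.95 kHz ≤ fs/2 = 11.5 kHz, appears at 5.95 kHz.
52.45 kHz mod fs = 6.45 kHz.
6.45 kHz ≤ fs/2 = 11.5 kHz, appears at 6.45 kHz.
95.45 kHz mod fs = 3.45 kHz.
3.45 kHz ≤ fs/2 = 11.5 kHz, appears at 3.45 kHz.
Distinct values: {3.45 kHz, 5.95 kHz, 6.45 kHz}.

3.45 kHz, 5.95 kHz, 6.45 kHz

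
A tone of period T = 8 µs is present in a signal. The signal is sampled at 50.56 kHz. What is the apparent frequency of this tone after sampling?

23.88 kHz

T = 8 µs → f = 1/T = 125 kHz.
125 kHz mod fs = 23.88 kHz.
23.88 kHz ≤ fs/2 = 25.28 kHz, appears at 23.88 kHz.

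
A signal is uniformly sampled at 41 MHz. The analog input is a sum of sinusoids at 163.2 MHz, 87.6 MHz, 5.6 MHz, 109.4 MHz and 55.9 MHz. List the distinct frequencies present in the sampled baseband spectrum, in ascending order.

0.8 MHz, 5.6 MHz, 13.6 MHz, 14.9 MHz

fs/2 = 20.5 MHz.
163.2 MHz mod fs = 40.2 MHz.
40.2 MHz > fs/2 = 20.5 MHz, folds to fs − 40.2 MHz = 0.8 MHz.
87.6 MHz mod fs = 5.6 MHz.
5.6 MHz ≤ fs/2 = 20.5 MHz, appears at 5.6 MHz.
5.6 MHz ≤ fs/2 = 20.5 MHz, passes unchanged.
109.4 MHz mod fs = 27.4 MHz.
27.4 MHz > fs/2 = 20.5 MHz, folds to fs − 27.4 MHz = 13.6 MHz.
55.9 MHz mod fs = 14.9 MHz.
14.9 MHz ≤ fs/2 = 20.5 MHz, appears at 14.9 MHz.
Distinct values: {0.8 MHz, 5.6 MHz, 13.6 MHz, 14.9 MHz}.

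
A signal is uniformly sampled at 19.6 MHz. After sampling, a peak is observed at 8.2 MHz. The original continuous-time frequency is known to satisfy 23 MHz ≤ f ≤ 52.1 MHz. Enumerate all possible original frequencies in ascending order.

27.8 MHz, 31 MHz, 47.4 MHz, 50.6 MHz

Frequencies that alias to 8.2 MHz are k·fs ± 8.2 MHz for integer k ≥ 0.
k=0: 8.2 MHz.
k=1: 11.4 MHz, 27.8 MHz.
k=2: 31 MHz, 47.4 MHz.
k=3: 50.6 MHz, 67 MHz.
k=4: 70.2 MHz, 86.6 MHz.
Within [23 MHz, 52.1 MHz]: 27.8 MHz, 31 MHz, 47.4 MHz, 50.6 MHz.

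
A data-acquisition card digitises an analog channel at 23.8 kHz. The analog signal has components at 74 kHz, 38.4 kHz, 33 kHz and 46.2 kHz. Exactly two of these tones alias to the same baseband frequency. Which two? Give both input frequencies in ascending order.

33 kHz, 38.4 kHz

fs/2 = 11.9 kHz.
74 kHz mod fs = 2.6 kHz.
2.6 kHz ≤ fs/2 = 11.9 kHz, appears at 2.6 kHz.
38.4 kHz mod fs = 14.6 kHz.
14.6 kHz > fs/2 = 11.9 kHz, folds to fs − 14.6 kHz = 9.2 kHz.
33 kHz mod fs = 9.2 kHz.
9.2 kHz ≤ fs/2 = 11.9 kHz, appears at 9.2 kHz.
46.2 kHz mod fs = 22.4 kHz.
22.4 kHz > fs/2 = 11.9 kHz, folds to fs − 22.4 kHz = 1.4 kHz.
33 kHz and 38.4 kHz both map to 9.2 kHz.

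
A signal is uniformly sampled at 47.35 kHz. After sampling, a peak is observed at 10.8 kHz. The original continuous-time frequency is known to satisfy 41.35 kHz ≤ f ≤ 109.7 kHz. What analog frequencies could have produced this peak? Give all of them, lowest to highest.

58.15 kHz, 83.9 kHz, 105.5 kHz

Frequencies that alias to 10.8 kHz are k·fs ± 10.8 kHz for integer k ≥ 0.
k=0: 10.8 kHz.
k=1: 36.55 kHz, 58.15 kHz.
k=2: 83.9 kHz, 105.5 kHz.
k=3: 131.25 kHz, 152.85 kHz.
Within [41.35 kHz, 109.7 kHz]: 58.15 kHz, 83.9 kHz, 105.5 kHz.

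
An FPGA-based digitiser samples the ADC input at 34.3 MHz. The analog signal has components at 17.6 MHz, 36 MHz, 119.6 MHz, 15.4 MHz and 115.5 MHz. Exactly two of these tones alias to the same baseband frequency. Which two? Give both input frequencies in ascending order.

17.6 MHz, 119.6 MHz

fs/2 = 17.15 MHz.
17.6 MHz > fs/2 = 17.15 MHz, folds to fs − 17.6 MHz = 16.7 MHz.
36 MHz mod fs = 1.7 MHz.
1.7 MHz ≤ fs/2 = 17.15 MHz, appears at 1.7 MHz.
119.6 MHz mod fs = 16.7 MHz.
16.7 MHz ≤ fs/2 = 17.15 MHz, appears at 16.7 MHz.
15.4 MHz ≤ fs/2 = 17.15 MHz, passes unchanged.
115.5 MHz mod fs = 12.6 MHz.
12.6 MHz ≤ fs/2 = 17.15 MHz, appears at 12.6 MHz.
17.6 MHz and 119.6 MHz both map to 16.7 MHz.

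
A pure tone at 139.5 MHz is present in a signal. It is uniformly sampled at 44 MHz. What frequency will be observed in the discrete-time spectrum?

7.5 MHz

139.5 MHz mod fs = 7.5 MHz.
7.5 MHz ≤ fs/2 = 22 MHz, appears at 7.5 MHz.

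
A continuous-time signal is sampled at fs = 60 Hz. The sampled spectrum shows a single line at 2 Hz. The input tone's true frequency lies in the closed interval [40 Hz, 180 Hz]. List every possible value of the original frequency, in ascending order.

Frequencies that alias to 2 Hz are k·fs ± 2 Hz for integer k ≥ 0.
k=0: 2 Hz.
k=1: 58 Hz, 62 Hz.
k=2: 118 Hz, 122 Hz.
k=3: 178 Hz, 182 Hz.
k=4: 238 Hz, 242 Hz.
Within [40 Hz, 180 Hz]: 58 Hz, 62 Hz, 118 Hz, 122 Hz, 178 Hz.

58 Hz, 62 Hz, 118 Hz, 122 Hz, 178 Hz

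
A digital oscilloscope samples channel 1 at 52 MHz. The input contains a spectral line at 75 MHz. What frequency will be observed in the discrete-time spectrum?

75 MHz mod fs = 23 MHz.
23 MHz ≤ fs/2 = 26 MHz, appears at 23 MHz.

23 MHz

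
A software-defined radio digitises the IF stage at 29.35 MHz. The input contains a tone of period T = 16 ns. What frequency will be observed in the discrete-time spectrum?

3.8 MHz

T = 16 ns → f = 1/T = 62.5 MHz.
62.5 MHz mod fs = 3.8 MHz.
3.8 MHz ≤ fs/2 = 14.675 MHz, appears at 3.8 MHz.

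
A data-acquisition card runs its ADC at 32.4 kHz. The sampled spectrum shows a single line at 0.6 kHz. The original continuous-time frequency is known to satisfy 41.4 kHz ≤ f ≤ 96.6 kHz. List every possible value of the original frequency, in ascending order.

Frequencies that alias to 0.6 kHz are k·fs ± 0.6 kHz for integer k ≥ 0.
k=0: 0.6 kHz.
k=1: 31.8 kHz, 33 kHz.
k=2: 64.2 kHz, 65.4 kHz.
k=3: 96.6 kHz, 97.8 kHz.
k=4: 129 kHz, 130.2 kHz.
Within [41.4 kHz, 96.6 kHz]: 64.2 kHz, 65.4 kHz, 96.6 kHz.

64.2 kHz, 65.4 kHz, 96.6 kHz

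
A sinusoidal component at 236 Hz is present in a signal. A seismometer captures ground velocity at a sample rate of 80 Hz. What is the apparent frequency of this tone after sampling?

236 Hz mod fs = 76 Hz.
76 Hz > fs/2 = 40 Hz, folds to fs − 76 Hz = 4 Hz.

4 Hz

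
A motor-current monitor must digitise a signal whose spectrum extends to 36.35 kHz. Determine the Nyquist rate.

Nyquist rate = 2 × 36.35 kHz = 72.7 kHz.

72.7 kHz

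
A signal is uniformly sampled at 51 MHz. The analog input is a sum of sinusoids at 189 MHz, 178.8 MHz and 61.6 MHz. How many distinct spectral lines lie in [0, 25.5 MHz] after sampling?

fs/2 = 25.5 MHz.
189 MHz mod fs = 36 MHz.
36 MHz > fs/2 = 25.5 MHz, folds to fs − 36 MHz = 15 MHz.
178.8 MHz mod fs = 25.8 MHz.
25.8 MHz > fs/2 = 25.5 MHz, folds to fs − 25.8 MHz = 25.2 MHz.
61.6 MHz mod fs = 10.6 MHz.
10.6 MHz ≤ fs/2 = 25.5 MHz, appears at 10.6 MHz.
Distinct values: {10.6 MHz, 15 MHz, 25.2 MHz} → 3.

3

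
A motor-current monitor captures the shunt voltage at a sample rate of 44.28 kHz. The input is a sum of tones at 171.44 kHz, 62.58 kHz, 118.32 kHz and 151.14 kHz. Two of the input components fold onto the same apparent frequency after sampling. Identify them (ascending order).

62.58 kHz, 151.14 kHz

fs/2 = 22.14 kHz.
171.44 kHz mod fs = 38.6 kHz.
38.6 kHz > fs/2 = 22.14 kHz, folds to fs − 38.6 kHz = 5.68 kHz.
62.58 kHz mod fs = 18.3 kHz.
18.3 kHz ≤ fs/2 = 22.14 kHz, appears at 18.3 kHz.
118.32 kHz mod fs = 29.76 kHz.
29.76 kHz > fs/2 = 22.14 kHz, folds to fs − 29.76 kHz = 14.52 kHz.
151.14 kHz mod fs = 18.3 kHz.
18.3 kHz ≤ fs/2 = 22.14 kHz, appears at 18.3 kHz.
62.58 kHz and 151.14 kHz both map to 18.3 kHz.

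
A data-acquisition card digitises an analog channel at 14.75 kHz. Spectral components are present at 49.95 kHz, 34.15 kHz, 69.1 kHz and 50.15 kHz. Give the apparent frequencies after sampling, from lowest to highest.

fs/2 = 7.375 kHz.
49.95 kHz mod fs = 5.7 kHz.
5.7 kHz ≤ fs/2 = 7.375 kHz, appears at 5.7 kHz.
34.15 kHz mod fs = 4.65 kHz.
4.65 kHz ≤ fs/2 = 7.375 kHz, appears at 4.65 kHz.
69.1 kHz mod fs = 10.1 kHz.
10.1 kHz > fs/2 = 7.375 kHz, folds to fs − 10.1 kHz = 4.65 kHz.
50.15 kHz mod fs = 5.9 kHz.
5.9 kHz ≤ fs/2 = 7.375 kHz, appears at 5.9 kHz.
Distinct values: {4.65 kHz, 5.7 kHz, 5.9 kHz}.

4.65 kHz, 5.7 kHz, 5.9 kHz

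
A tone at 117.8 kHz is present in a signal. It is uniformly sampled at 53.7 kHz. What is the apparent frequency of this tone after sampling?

117.8 kHz mod fs = 10.4 kHz.
10.4 kHz ≤ fs/2 = 26.85 kHz, appears at 10.4 kHz.

10.4 kHz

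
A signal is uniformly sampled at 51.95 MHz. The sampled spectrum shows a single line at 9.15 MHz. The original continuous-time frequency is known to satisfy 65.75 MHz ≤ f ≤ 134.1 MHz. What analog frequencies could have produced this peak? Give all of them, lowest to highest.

Frequencies that alias to 9.15 MHz are k·fs ± 9.15 MHz for integer k ≥ 0.
k=0: 9.15 MHz.
k=1: 42.8 MHz, 61.1 MHz.
k=2: 94.75 MHz, 113.05 MHz.
k=3: 146.7 MHz, 165 MHz.
Within [65.75 MHz, 134.1 MHz]: 94.75 MHz, 113.05 MHz.

94.75 MHz, 113.05 MHz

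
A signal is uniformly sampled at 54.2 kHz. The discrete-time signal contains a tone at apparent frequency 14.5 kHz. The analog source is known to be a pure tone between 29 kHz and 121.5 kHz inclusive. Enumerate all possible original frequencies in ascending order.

Frequencies that alias to 14.5 kHz are k·fs ± 14.5 kHz for integer k ≥ 0.
k=0: 14.5 kHz.
k=1: 39.7 kHz, 68.7 kHz.
k=2: 93.9 kHz, 122.9 kHz.
k=3: 148.1 kHz, 177.1 kHz.
Within [29 kHz, 121.5 kHz]: 39.7 kHz, 68.7 kHz, 93.9 kHz.

39.7 kHz, 68.7 kHz, 93.9 kHz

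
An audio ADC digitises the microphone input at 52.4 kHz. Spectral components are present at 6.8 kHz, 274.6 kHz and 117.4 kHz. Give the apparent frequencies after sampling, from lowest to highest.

fs/2 = 26.2 kHz.
6.8 kHz ≤ fs/2 = 26.2 kHz, passes unchanged.
274.6 kHz mod fs = 12.6 kHz.
12.6 kHz ≤ fs/2 = 26.2 kHz, appears at 12.6 kHz.
117.4 kHz mod fs = 12.6 kHz.
12.6 kHz ≤ fs/2 = 26.2 kHz, appears at 12.6 kHz.
Distinct values: {6.8 kHz, 12.6 kHz}.

6.8 kHz, 12.6 kHz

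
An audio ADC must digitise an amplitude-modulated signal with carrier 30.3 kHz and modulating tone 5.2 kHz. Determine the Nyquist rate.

71 kHz

AM sidebands sit at fc ± fm = 25.1 kHz and 35.5 kHz.
Highest-frequency component: 35.5 kHz.
Nyquist rate = 2 × 35.5 kHz = 71 kHz.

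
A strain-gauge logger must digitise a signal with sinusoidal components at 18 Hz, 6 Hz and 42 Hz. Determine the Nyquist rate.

Highest-frequency component: 42 Hz.
Nyquist rate = 2 × 42 Hz = 84 Hz.

84 Hz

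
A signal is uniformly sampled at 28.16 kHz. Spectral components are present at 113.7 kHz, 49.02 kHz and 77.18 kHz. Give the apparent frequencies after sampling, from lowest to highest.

1.06 kHz, 7.3 kHz

fs/2 = 14.08 kHz.
113.7 kHz mod fs = 1.06 kHz.
1.06 kHz ≤ fs/2 = 14.08 kHz, appears at 1.06 kHz.
49.02 kHz mod fs = 20.86 kHz.
20.86 kHz > fs/2 = 14.08 kHz, folds to fs − 20.86 kHz = 7.3 kHz.
77.18 kHz mod fs = 20.86 kHz.
20.86 kHz > fs/2 = 14.08 kHz, folds to fs − 20.86 kHz = 7.3 kHz.
Distinct values: {1.06 kHz, 7.3 kHz}.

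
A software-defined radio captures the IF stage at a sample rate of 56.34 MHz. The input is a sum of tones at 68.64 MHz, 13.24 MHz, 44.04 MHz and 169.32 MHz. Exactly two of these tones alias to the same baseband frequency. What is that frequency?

fs/2 = 28.17 MHz.
68.64 MHz mod fs = 12.3 MHz.
12.3 MHz ≤ fs/2 = 28.17 MHz, appears at 12.3 MHz.
13.24 MHz ≤ fs/2 = 28.17 MHz, passes unchanged.
44.04 MHz > fs/2 = 28.17 MHz, folds to fs − 44.04 MHz = 12.3 MHz.
169.32 MHz mod fs = 0.3 MHz.
0.3 MHz ≤ fs/2 = 28.17 MHz, appears at 0.3 MHz.
44.04 MHz and 68.64 MHz both map to 12.3 MHz.

12.3 MHz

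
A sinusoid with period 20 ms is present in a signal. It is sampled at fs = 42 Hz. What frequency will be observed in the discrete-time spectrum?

8 Hz

T = 20 ms → f = 1/T = 50 Hz.
50 Hz mod fs = 8 Hz.
8 Hz ≤ fs/2 = 21 Hz, appears at 8 Hz.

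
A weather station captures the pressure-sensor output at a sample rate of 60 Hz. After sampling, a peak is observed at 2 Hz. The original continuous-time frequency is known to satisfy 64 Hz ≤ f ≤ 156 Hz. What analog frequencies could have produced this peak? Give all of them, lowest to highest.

118 Hz, 122 Hz

Frequencies that alias to 2 Hz are k·fs ± 2 Hz for integer k ≥ 0.
k=0: 2 Hz.
k=1: 58 Hz, 62 Hz.
k=2: 118 Hz, 122 Hz.
k=3: 178 Hz, 182 Hz.
Within [64 Hz, 156 Hz]: 118 Hz, 122 Hz.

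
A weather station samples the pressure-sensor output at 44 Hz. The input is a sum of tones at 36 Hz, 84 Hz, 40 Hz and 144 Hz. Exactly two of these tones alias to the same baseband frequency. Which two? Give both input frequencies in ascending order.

fs/2 = 22 Hz.
36 Hz > fs/2 = 22 Hz, folds to fs − 36 Hz = 8 Hz.
84 Hz mod fs = 40 Hz.
40 Hz > fs/2 = 22 Hz, folds to fs − 40 Hz = 4 Hz.
40 Hz > fs/2 = 22 Hz, folds to fs − 40 Hz = 4 Hz.
144 Hz mod fs = 12 Hz.
12 Hz ≤ fs/2 = 22 Hz, appears at 12 Hz.
40 Hz and 84 Hz both map to 4 Hz.

40 Hz, 84 Hz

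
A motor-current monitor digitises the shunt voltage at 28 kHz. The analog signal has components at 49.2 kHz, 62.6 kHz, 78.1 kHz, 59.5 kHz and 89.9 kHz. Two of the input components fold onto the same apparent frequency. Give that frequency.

fs/2 = 14 kHz.
49.2 kHz mod fs = 21.2 kHz.
21.2 kHz > fs/2 = 14 kHz, folds to fs − 21.2 kHz = 6.8 kHz.
62.6 kHz mod fs = 6.6 kHz.
6.6 kHz ≤ fs/2 = 14 kHz, appears at 6.6 kHz.
78.1 kHz mod fs = 22.1 kHz.
22.1 kHz > fs/2 = 14 kHz, folds to fs − 22.1 kHz = 5.9 kHz.
59.5 kHz mod fs = 3.5 kHz.
3.5 kHz ≤ fs/2 = 14 kHz, appears at 3.5 kHz.
89.9 kHz mod fs = 5.9 kHz.
5.9 kHz ≤ fs/2 = 14 kHz, appears at 5.9 kHz.
78.1 kHz and 89.9 kHz both map to 5.9 kHz.

5.9 kHz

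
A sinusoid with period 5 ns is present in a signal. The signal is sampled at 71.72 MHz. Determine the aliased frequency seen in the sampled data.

15.16 MHz

T = 5 ns → f = 1/T = 200 MHz.
200 MHz mod fs = 56.56 MHz.
56.56 MHz > fs/2 = 35.86 MHz, folds to fs − 56.56 MHz = 15.16 MHz.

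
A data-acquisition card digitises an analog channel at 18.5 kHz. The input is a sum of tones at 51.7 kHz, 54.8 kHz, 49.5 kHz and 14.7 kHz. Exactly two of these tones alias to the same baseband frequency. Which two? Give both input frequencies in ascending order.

14.7 kHz, 51.7 kHz

fs/2 = 9.25 kHz.
51.7 kHz mod fs = 14.7 kHz.
14.7 kHz > fs/2 = 9.25 kHz, folds to fs − 14.7 kHz = 3.8 kHz.
54.8 kHz mod fs = 17.8 kHz.
17.8 kHz > fs/2 = 9.25 kHz, folds to fs − 17.8 kHz = 0.7 kHz.
49.5 kHz mod fs = 12.5 kHz.
12.5 kHz > fs/2 = 9.25 kHz, folds to fs − 12.5 kHz = 6 kHz.
14.7 kHz > fs/2 = 9.25 kHz, folds to fs − 14.7 kHz = 3.8 kHz.
14.7 kHz and 51.7 kHz both map to 3.8 kHz.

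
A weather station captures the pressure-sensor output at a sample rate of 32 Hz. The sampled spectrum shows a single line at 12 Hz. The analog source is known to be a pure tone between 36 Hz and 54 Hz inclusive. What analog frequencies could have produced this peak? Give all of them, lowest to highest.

Frequencies that alias to 12 Hz are k·fs ± 12 Hz for integer k ≥ 0.
k=0: 12 Hz.
k=1: 20 Hz, 44 Hz.
k=2: 52 Hz, 76 Hz.
k=3: 84 Hz, 108 Hz.
Within [36 Hz, 54 Hz]: 44 Hz, 52 Hz.

44 Hz, 52 Hz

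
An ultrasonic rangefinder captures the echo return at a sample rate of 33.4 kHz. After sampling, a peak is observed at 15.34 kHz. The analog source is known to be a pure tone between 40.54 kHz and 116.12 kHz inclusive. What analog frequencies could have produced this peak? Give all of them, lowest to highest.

Frequencies that alias to 15.34 kHz are k·fs ± 15.34 kHz for integer k ≥ 0.
k=0: 15.34 kHz.
k=1: 18.06 kHz, 48.74 kHz.
k=2: 51.46 kHz, 82.14 kHz.
k=3: 84.86 kHz, 115.54 kHz.
k=4: 118.26 kHz, 148.94 kHz.
Within [40.54 kHz, 116.12 kHz]: 48.74 kHz, 51.46 kHz, 82.14 kHz, 84.86 kHz, 115.54 kHz.

48.74 kHz, 51.46 kHz, 82.14 kHz, 84.86 kHz, 115.54 kHz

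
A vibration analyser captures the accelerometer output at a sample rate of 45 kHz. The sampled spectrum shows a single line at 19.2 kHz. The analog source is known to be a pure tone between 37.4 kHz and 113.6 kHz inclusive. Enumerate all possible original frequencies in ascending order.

Frequencies that alias to 19.2 kHz are k·fs ± 19.2 kHz for integer k ≥ 0.
k=0: 19.2 kHz.
k=1: 25.8 kHz, 64.2 kHz.
k=2: 70.8 kHz, 109.2 kHz.
k=3: 115.8 kHz, 154.2 kHz.
Within [37.4 kHz, 113.6 kHz]: 64.2 kHz, 70.8 kHz, 109.2 kHz.

64.2 kHz, 70.8 kHz, 109.2 kHz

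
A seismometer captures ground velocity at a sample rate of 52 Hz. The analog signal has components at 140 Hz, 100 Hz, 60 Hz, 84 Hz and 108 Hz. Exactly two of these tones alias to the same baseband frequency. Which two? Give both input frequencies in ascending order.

fs/2 = 26 Hz.
140 Hz mod fs = 36 Hz.
36 Hz > fs/2 = 26 Hz, folds to fs − 36 Hz = 16 Hz.
100 Hz mod fs = 48 Hz.
48 Hz > fs/2 = 26 Hz, folds to fs − 48 Hz = 4 Hz.
60 Hz mod fs = 8 Hz.
8 Hz ≤ fs/2 = 26 Hz, appears at 8 Hz.
84 Hz mod fs = 32 Hz.
32 Hz > fs/2 = 26 Hz, folds to fs − 32 Hz = 20 Hz.
108 Hz mod fs = 4 Hz.
4 Hz ≤ fs/2 = 26 Hz, appears at 4 Hz.
100 Hz and 108 Hz both map to 4 Hz.

100 Hz, 108 Hz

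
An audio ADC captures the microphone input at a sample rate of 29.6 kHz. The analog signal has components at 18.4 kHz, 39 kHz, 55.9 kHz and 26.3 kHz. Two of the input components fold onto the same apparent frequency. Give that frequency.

3.3 kHz

fs/2 = 14.8 kHz.
18.4 kHz > fs/2 = 14.8 kHz, folds to fs − 18.4 kHz = 11.2 kHz.
39 kHz mod fs = 9.4 kHz.
9.4 kHz ≤ fs/2 = 14.8 kHz, appears at 9.4 kHz.
55.9 kHz mod fs = 26.3 kHz.
26.3 kHz > fs/2 = 14.8 kHz, folds to fs − 26.3 kHz = 3.3 kHz.
26.3 kHz > fs/2 = 14.8 kHz, folds to fs − 26.3 kHz = 3.3 kHz.
26.3 kHz and 55.9 kHz both map to 3.3 kHz.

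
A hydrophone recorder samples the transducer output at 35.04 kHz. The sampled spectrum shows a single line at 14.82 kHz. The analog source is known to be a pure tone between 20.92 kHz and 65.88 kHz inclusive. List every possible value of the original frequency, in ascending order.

49.86 kHz, 55.26 kHz

Frequencies that alias to 14.82 kHz are k·fs ± 14.82 kHz for integer k ≥ 0.
k=0: 14.82 kHz.
k=1: 20.22 kHz, 49.86 kHz.
k=2: 55.26 kHz, 84.9 kHz.
k=3: 90.3 kHz, 119.94 kHz.
Within [20.92 kHz, 65.88 kHz]: 49.86 kHz, 55.26 kHz.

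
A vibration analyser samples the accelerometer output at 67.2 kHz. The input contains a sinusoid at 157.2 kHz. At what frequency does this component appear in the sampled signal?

22.8 kHz

157.2 kHz mod fs = 22.8 kHz.
22.8 kHz ≤ fs/2 = 33.6 kHz, appears at 22.8 kHz.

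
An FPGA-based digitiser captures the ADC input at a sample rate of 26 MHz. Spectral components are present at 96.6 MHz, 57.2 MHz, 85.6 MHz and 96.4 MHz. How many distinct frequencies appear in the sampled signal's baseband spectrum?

3

fs/2 = 13 MHz.
96.6 MHz mod fs = 18.6 MHz.
18.6 MHz > fs/2 = 13 MHz, folds to fs − 18.6 MHz = 7.4 MHz.
57.2 MHz mod fs = 5.2 MHz.
5.2 MHz ≤ fs/2 = 13 MHz, appears at 5.2 MHz.
85.6 MHz mod fs = 7.6 MHz.
7.6 MHz ≤ fs/2 = 13 MHz, appears at 7.6 MHz.
96.4 MHz mod fs = 18.4 MHz.
18.4 MHz > fs/2 = 13 MHz, folds to fs − 18.4 MHz = 7.6 MHz.
Distinct values: {5.2 MHz, 7.4 MHz, 7.6 MHz} → 3.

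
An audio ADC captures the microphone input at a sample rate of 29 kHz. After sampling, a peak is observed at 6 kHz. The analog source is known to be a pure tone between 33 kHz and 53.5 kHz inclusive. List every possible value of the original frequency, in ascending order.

35 kHz, 52 kHz

Frequencies that alias to 6 kHz are k·fs ± 6 kHz for integer k ≥ 0.
k=0: 6 kHz.
k=1: 23 kHz, 35 kHz.
k=2: 52 kHz, 64 kHz.
k=3: 81 kHz, 93 kHz.
Within [33 kHz, 53.5 kHz]: 35 kHz, 52 kHz.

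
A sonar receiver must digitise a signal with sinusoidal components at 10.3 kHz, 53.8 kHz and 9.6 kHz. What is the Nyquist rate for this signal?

Highest-frequency component: 53.8 kHz.
Nyquist rate = 2 × 53.8 kHz = 107.6 kHz.

107.6 kHz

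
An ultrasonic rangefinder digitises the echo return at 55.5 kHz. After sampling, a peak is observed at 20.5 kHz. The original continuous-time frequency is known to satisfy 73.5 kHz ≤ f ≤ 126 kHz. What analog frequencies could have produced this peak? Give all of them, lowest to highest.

Frequencies that alias to 20.5 kHz are k·fs ± 20.5 kHz for integer k ≥ 0.
k=0: 20.5 kHz.
k=1: 35 kHz, 76 kHz.
k=2: 90.5 kHz, 131.5 kHz.
k=3: 146 kHz, 187 kHz.
Within [73.5 kHz, 126 kHz]: 76 kHz, 90.5 kHz.

76 kHz, 90.5 kHz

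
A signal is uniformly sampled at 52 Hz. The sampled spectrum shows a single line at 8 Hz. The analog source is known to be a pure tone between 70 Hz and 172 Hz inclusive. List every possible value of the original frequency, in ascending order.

96 Hz, 112 Hz, 148 Hz, 164 Hz

Frequencies that alias to 8 Hz are k·fs ± 8 Hz for integer k ≥ 0.
k=0: 8 Hz.
k=1: 44 Hz, 60 Hz.
k=2: 96 Hz, 112 Hz.
k=3: 148 Hz, 164 Hz.
k=4: 200 Hz, 216 Hz.
Within [70 Hz, 172 Hz]: 96 Hz, 112 Hz, 148 Hz, 164 Hz.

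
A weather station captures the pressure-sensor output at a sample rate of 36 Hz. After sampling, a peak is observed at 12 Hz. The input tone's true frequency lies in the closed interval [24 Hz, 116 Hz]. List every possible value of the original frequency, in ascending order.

24 Hz, 48 Hz, 60 Hz, 84 Hz, 96 Hz

Frequencies that alias to 12 Hz are k·fs ± 12 Hz for integer k ≥ 0.
k=0: 12 Hz.
k=1: 24 Hz, 48 Hz.
k=2: 60 Hz, 84 Hz.
k=3: 96 Hz, 120 Hz.
k=4: 132 Hz, 156 Hz.
Within [24 Hz, 116 Hz]: 24 Hz, 48 Hz, 60 Hz, 84 Hz, 96 Hz.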